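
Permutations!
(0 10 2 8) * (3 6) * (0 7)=(0 10 2 8 7)(3 6)=[10, 1, 8, 6, 4, 5, 3, 0, 7, 9, 2]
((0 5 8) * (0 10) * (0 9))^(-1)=(0 9 10 8 5)=[9, 1, 2, 3, 4, 0, 6, 7, 5, 10, 8]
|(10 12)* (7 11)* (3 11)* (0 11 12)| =|(0 11 7 3 12 10)| =6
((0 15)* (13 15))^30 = [0, 1, 2, 3, 4, 5, 6, 7, 8, 9, 10, 11, 12, 13, 14, 15] = (15)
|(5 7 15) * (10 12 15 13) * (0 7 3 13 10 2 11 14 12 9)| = |(0 7 10 9)(2 11 14 12 15 5 3 13)| = 8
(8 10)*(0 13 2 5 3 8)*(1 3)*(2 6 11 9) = (0 13 6 11 9 2 5 1 3 8 10) = [13, 3, 5, 8, 4, 1, 11, 7, 10, 2, 0, 9, 12, 6]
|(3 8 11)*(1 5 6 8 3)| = 5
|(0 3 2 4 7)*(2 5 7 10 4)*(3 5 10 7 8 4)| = 10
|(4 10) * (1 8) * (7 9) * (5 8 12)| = |(1 12 5 8)(4 10)(7 9)| = 4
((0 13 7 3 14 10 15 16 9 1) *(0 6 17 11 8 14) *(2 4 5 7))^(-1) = [3, 9, 13, 7, 2, 4, 1, 5, 11, 16, 14, 17, 12, 0, 8, 10, 15, 6] = (0 3 7 5 4 2 13)(1 9 16 15 10 14 8 11 17 6)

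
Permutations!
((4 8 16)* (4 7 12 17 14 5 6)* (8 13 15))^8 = (4 14 7 15 6 17 16 13 5 12 8) = [0, 1, 2, 3, 14, 12, 17, 15, 4, 9, 10, 11, 8, 5, 7, 6, 13, 16]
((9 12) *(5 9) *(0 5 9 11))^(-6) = (12) = [0, 1, 2, 3, 4, 5, 6, 7, 8, 9, 10, 11, 12]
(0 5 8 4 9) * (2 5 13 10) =(0 13 10 2 5 8 4 9) =[13, 1, 5, 3, 9, 8, 6, 7, 4, 0, 2, 11, 12, 10]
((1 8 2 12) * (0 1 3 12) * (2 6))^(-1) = (0 2 6 8 1)(3 12) = [2, 0, 6, 12, 4, 5, 8, 7, 1, 9, 10, 11, 3]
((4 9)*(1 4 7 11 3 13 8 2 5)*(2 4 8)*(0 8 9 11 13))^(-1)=[3, 5, 13, 11, 8, 2, 6, 9, 0, 1, 10, 4, 12, 7]=(0 3 11 4 8)(1 5 2 13 7 9)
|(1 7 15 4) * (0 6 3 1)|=7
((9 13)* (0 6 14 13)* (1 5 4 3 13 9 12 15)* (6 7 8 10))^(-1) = (0 9 14 6 10 8 7)(1 15 12 13 3 4 5) = [9, 15, 2, 4, 5, 1, 10, 0, 7, 14, 8, 11, 13, 3, 6, 12]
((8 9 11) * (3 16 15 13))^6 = (3 15)(13 16) = [0, 1, 2, 15, 4, 5, 6, 7, 8, 9, 10, 11, 12, 16, 14, 3, 13]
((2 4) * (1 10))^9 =(1 10)(2 4) =[0, 10, 4, 3, 2, 5, 6, 7, 8, 9, 1]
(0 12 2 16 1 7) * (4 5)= (0 12 2 16 1 7)(4 5)= [12, 7, 16, 3, 5, 4, 6, 0, 8, 9, 10, 11, 2, 13, 14, 15, 1]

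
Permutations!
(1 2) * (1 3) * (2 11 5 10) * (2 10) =(1 11 5 2 3) =[0, 11, 3, 1, 4, 2, 6, 7, 8, 9, 10, 5]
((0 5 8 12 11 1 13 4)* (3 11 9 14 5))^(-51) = (0 1)(3 13)(4 11)(5 14 9 12 8) = [1, 0, 2, 13, 11, 14, 6, 7, 5, 12, 10, 4, 8, 3, 9]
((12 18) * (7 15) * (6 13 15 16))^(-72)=[0, 1, 2, 3, 4, 5, 7, 13, 8, 9, 10, 11, 12, 16, 14, 6, 15, 17, 18]=(18)(6 7 13 16 15)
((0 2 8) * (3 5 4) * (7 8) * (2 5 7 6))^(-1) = (0 8 7 3 4 5)(2 6) = [8, 1, 6, 4, 5, 0, 2, 3, 7]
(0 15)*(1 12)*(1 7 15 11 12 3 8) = [11, 3, 2, 8, 4, 5, 6, 15, 1, 9, 10, 12, 7, 13, 14, 0] = (0 11 12 7 15)(1 3 8)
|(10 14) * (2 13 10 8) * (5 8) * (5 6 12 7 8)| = |(2 13 10 14 6 12 7 8)| = 8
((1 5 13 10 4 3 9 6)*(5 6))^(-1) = (1 6)(3 4 10 13 5 9) = [0, 6, 2, 4, 10, 9, 1, 7, 8, 3, 13, 11, 12, 5]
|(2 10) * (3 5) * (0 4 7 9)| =4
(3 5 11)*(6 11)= (3 5 6 11)= [0, 1, 2, 5, 4, 6, 11, 7, 8, 9, 10, 3]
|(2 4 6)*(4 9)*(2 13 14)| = |(2 9 4 6 13 14)| = 6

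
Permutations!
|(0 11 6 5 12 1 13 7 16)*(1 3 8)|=|(0 11 6 5 12 3 8 1 13 7 16)|=11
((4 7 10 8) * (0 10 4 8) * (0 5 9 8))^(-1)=[8, 1, 2, 3, 7, 10, 6, 4, 9, 5, 0]=(0 8 9 5 10)(4 7)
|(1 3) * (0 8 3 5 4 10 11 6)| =9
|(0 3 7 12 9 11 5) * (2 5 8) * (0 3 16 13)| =24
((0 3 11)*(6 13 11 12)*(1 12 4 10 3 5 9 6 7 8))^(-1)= [11, 8, 2, 10, 3, 0, 9, 12, 7, 5, 4, 13, 1, 6]= (0 11 13 6 9 5)(1 8 7 12)(3 10 4)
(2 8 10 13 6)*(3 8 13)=(2 13 6)(3 8 10)=[0, 1, 13, 8, 4, 5, 2, 7, 10, 9, 3, 11, 12, 6]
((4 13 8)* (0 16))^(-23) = (0 16)(4 13 8) = [16, 1, 2, 3, 13, 5, 6, 7, 4, 9, 10, 11, 12, 8, 14, 15, 0]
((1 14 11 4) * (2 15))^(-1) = (1 4 11 14)(2 15) = [0, 4, 15, 3, 11, 5, 6, 7, 8, 9, 10, 14, 12, 13, 1, 2]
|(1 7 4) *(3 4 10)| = |(1 7 10 3 4)| = 5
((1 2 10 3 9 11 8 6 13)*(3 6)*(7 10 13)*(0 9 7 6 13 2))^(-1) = (0 1 13 10 7 3 8 11 9) = [1, 13, 2, 8, 4, 5, 6, 3, 11, 0, 7, 9, 12, 10]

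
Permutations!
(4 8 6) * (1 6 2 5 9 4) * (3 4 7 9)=(1 6)(2 5 3 4 8)(7 9)=[0, 6, 5, 4, 8, 3, 1, 9, 2, 7]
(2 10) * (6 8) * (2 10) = (10)(6 8) = [0, 1, 2, 3, 4, 5, 8, 7, 6, 9, 10]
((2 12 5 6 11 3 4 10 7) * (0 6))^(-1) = (0 5 12 2 7 10 4 3 11 6) = [5, 1, 7, 11, 3, 12, 0, 10, 8, 9, 4, 6, 2]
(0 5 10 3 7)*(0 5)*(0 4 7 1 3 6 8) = (0 4 7 5 10 6 8)(1 3) = [4, 3, 2, 1, 7, 10, 8, 5, 0, 9, 6]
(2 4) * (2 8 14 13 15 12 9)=(2 4 8 14 13 15 12 9)=[0, 1, 4, 3, 8, 5, 6, 7, 14, 2, 10, 11, 9, 15, 13, 12]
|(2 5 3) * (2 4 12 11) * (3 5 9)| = 6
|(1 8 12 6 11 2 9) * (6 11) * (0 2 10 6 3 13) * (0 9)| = |(0 2)(1 8 12 11 10 6 3 13 9)| = 18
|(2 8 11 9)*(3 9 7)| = 6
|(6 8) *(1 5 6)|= |(1 5 6 8)|= 4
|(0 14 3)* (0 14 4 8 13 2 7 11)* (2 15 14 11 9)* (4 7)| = 11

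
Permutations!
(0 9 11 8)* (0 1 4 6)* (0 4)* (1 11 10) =(0 9 10 1)(4 6)(8 11) =[9, 0, 2, 3, 6, 5, 4, 7, 11, 10, 1, 8]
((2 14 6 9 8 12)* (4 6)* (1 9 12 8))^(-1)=(1 9)(2 12 6 4 14)=[0, 9, 12, 3, 14, 5, 4, 7, 8, 1, 10, 11, 6, 13, 2]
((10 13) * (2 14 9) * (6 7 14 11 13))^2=(2 13 6 14)(7 9 11 10)=[0, 1, 13, 3, 4, 5, 14, 9, 8, 11, 7, 10, 12, 6, 2]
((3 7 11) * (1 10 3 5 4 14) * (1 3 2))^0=(14)=[0, 1, 2, 3, 4, 5, 6, 7, 8, 9, 10, 11, 12, 13, 14]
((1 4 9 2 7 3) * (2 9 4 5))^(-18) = (9)(1 2 3 5 7) = [0, 2, 3, 5, 4, 7, 6, 1, 8, 9]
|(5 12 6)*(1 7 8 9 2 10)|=6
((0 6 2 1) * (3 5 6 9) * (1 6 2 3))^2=(0 1 9)(2 3)(5 6)=[1, 9, 3, 2, 4, 6, 5, 7, 8, 0]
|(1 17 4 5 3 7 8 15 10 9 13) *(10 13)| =|(1 17 4 5 3 7 8 15 13)(9 10)| =18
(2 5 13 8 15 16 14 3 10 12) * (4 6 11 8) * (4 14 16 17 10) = (2 5 13 14 3 4 6 11 8 15 17 10 12) = [0, 1, 5, 4, 6, 13, 11, 7, 15, 9, 12, 8, 2, 14, 3, 17, 16, 10]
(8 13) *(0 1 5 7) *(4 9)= (0 1 5 7)(4 9)(8 13)= [1, 5, 2, 3, 9, 7, 6, 0, 13, 4, 10, 11, 12, 8]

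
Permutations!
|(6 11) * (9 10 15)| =6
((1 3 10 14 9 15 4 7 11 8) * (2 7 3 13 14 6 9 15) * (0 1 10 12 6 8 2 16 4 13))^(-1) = (0 1)(2 11 7)(3 4 16 9 6 12)(8 10)(13 15 14) = [1, 0, 11, 4, 16, 5, 12, 2, 10, 6, 8, 7, 3, 15, 13, 14, 9]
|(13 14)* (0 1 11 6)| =|(0 1 11 6)(13 14)| =4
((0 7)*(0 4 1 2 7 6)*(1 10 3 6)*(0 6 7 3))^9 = (0 2 7 10 1 3 4) = [2, 3, 7, 4, 0, 5, 6, 10, 8, 9, 1]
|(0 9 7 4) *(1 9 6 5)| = |(0 6 5 1 9 7 4)| = 7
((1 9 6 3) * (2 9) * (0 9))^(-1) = [2, 3, 1, 6, 4, 5, 9, 7, 8, 0] = (0 2 1 3 6 9)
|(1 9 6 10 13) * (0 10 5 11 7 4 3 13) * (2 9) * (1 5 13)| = |(0 10)(1 2 9 6 13 5 11 7 4 3)| = 10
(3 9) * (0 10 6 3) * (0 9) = [10, 1, 2, 0, 4, 5, 3, 7, 8, 9, 6] = (0 10 6 3)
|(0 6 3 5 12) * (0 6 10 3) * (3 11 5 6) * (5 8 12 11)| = 8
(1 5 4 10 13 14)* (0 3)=(0 3)(1 5 4 10 13 14)=[3, 5, 2, 0, 10, 4, 6, 7, 8, 9, 13, 11, 12, 14, 1]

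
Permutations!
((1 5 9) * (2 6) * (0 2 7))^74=(0 6)(1 9 5)(2 7)=[6, 9, 7, 3, 4, 1, 0, 2, 8, 5]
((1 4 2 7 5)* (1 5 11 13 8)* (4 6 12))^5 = (1 7 6 11 12 13 4 8 2) = [0, 7, 1, 3, 8, 5, 11, 6, 2, 9, 10, 12, 13, 4]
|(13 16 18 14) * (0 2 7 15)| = |(0 2 7 15)(13 16 18 14)| = 4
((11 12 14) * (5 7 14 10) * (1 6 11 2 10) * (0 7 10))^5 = (0 7 14 2)(1 6 11 12)(5 10) = [7, 6, 0, 3, 4, 10, 11, 14, 8, 9, 5, 12, 1, 13, 2]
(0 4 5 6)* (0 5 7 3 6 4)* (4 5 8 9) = (3 6 8 9 4 7) = [0, 1, 2, 6, 7, 5, 8, 3, 9, 4]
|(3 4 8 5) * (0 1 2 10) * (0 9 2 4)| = |(0 1 4 8 5 3)(2 10 9)| = 6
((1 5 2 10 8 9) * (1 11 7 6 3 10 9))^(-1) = (1 8 10 3 6 7 11 9 2 5) = [0, 8, 5, 6, 4, 1, 7, 11, 10, 2, 3, 9]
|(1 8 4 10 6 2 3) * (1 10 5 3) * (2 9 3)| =|(1 8 4 5 2)(3 10 6 9)| =20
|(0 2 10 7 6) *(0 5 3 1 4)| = 9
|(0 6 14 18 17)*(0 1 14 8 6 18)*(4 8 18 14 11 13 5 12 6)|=|(0 14)(1 11 13 5 12 6 18 17)(4 8)|=8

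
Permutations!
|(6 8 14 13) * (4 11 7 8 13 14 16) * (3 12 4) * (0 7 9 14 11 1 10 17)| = |(0 7 8 16 3 12 4 1 10 17)(6 13)(9 14 11)| = 30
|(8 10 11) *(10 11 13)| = |(8 11)(10 13)| = 2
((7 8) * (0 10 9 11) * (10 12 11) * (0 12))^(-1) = (7 8)(9 10)(11 12) = [0, 1, 2, 3, 4, 5, 6, 8, 7, 10, 9, 12, 11]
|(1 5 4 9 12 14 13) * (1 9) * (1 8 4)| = |(1 5)(4 8)(9 12 14 13)| = 4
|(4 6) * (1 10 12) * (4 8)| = |(1 10 12)(4 6 8)| = 3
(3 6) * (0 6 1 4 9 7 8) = (0 6 3 1 4 9 7 8) = [6, 4, 2, 1, 9, 5, 3, 8, 0, 7]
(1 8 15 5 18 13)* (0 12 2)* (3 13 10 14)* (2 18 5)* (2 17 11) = [12, 8, 0, 13, 4, 5, 6, 7, 15, 9, 14, 2, 18, 1, 3, 17, 16, 11, 10] = (0 12 18 10 14 3 13 1 8 15 17 11 2)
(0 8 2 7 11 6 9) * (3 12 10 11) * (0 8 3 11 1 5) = (0 3 12 10 1 5)(2 7 11 6 9 8) = [3, 5, 7, 12, 4, 0, 9, 11, 2, 8, 1, 6, 10]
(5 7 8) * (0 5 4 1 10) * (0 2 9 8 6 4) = (0 5 7 6 4 1 10 2 9 8) = [5, 10, 9, 3, 1, 7, 4, 6, 0, 8, 2]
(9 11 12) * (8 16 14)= (8 16 14)(9 11 12)= [0, 1, 2, 3, 4, 5, 6, 7, 16, 11, 10, 12, 9, 13, 8, 15, 14]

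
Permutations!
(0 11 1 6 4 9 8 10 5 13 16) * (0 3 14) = (0 11 1 6 4 9 8 10 5 13 16 3 14) = [11, 6, 2, 14, 9, 13, 4, 7, 10, 8, 5, 1, 12, 16, 0, 15, 3]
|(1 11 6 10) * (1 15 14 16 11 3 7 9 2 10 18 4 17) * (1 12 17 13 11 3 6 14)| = |(1 6 18 4 13 11 14 16 3 7 9 2 10 15)(12 17)| = 14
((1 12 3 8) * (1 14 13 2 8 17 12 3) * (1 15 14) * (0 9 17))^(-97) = [17, 0, 1, 9, 4, 5, 6, 7, 3, 12, 10, 11, 14, 8, 2, 13, 16, 15] = (0 17 15 13 8 3 9 12 14 2 1)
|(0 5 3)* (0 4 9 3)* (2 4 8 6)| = 6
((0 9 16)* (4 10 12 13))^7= (0 9 16)(4 13 12 10)= [9, 1, 2, 3, 13, 5, 6, 7, 8, 16, 4, 11, 10, 12, 14, 15, 0]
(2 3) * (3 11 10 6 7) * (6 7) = (2 11 10 7 3) = [0, 1, 11, 2, 4, 5, 6, 3, 8, 9, 7, 10]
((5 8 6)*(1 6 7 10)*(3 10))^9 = (1 5 7 10 6 8 3) = [0, 5, 2, 1, 4, 7, 8, 10, 3, 9, 6]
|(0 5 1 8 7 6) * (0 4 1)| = |(0 5)(1 8 7 6 4)| = 10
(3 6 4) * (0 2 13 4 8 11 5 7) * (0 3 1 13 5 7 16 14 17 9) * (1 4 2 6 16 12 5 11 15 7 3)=(0 6 8 15 7 1 13 2 11 3 16 14 17 9)(5 12)=[6, 13, 11, 16, 4, 12, 8, 1, 15, 0, 10, 3, 5, 2, 17, 7, 14, 9]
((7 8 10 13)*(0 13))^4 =(0 10 8 7 13) =[10, 1, 2, 3, 4, 5, 6, 13, 7, 9, 8, 11, 12, 0]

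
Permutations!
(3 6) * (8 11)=(3 6)(8 11)=[0, 1, 2, 6, 4, 5, 3, 7, 11, 9, 10, 8]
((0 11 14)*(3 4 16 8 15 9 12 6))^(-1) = (0 14 11)(3 6 12 9 15 8 16 4) = [14, 1, 2, 6, 3, 5, 12, 7, 16, 15, 10, 0, 9, 13, 11, 8, 4]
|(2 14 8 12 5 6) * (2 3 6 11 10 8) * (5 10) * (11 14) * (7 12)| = |(2 11 5 14)(3 6)(7 12 10 8)| = 4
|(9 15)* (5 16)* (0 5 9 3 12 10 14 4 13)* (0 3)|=30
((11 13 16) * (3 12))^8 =[0, 1, 2, 3, 4, 5, 6, 7, 8, 9, 10, 16, 12, 11, 14, 15, 13] =(11 16 13)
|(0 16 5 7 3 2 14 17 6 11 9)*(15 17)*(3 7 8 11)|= |(0 16 5 8 11 9)(2 14 15 17 6 3)|= 6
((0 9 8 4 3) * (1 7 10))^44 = (0 3 4 8 9)(1 10 7) = [3, 10, 2, 4, 8, 5, 6, 1, 9, 0, 7]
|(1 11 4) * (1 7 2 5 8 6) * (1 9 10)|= 10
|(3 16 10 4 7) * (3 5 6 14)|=8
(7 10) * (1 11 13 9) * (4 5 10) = (1 11 13 9)(4 5 10 7) = [0, 11, 2, 3, 5, 10, 6, 4, 8, 1, 7, 13, 12, 9]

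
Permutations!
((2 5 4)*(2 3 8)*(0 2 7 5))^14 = (3 4 5 7 8) = [0, 1, 2, 4, 5, 7, 6, 8, 3]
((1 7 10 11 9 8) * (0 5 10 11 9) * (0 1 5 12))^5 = (0 12)(1 11 7)(5 10 9 8) = [12, 11, 2, 3, 4, 10, 6, 1, 5, 8, 9, 7, 0]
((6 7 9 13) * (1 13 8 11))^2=(1 6 9 11 13 7 8)=[0, 6, 2, 3, 4, 5, 9, 8, 1, 11, 10, 13, 12, 7]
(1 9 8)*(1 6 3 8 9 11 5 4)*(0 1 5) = (0 1 11)(3 8 6)(4 5) = [1, 11, 2, 8, 5, 4, 3, 7, 6, 9, 10, 0]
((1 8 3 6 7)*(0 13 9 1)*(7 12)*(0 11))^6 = (0 6 9 7 8)(1 11 3 13 12) = [6, 11, 2, 13, 4, 5, 9, 8, 0, 7, 10, 3, 1, 12]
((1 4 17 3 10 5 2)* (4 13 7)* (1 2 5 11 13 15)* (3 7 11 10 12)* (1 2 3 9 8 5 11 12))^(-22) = (1 2)(3 15)(4 7 17)(5 13 9)(8 11 12) = [0, 2, 1, 15, 7, 13, 6, 17, 11, 5, 10, 12, 8, 9, 14, 3, 16, 4]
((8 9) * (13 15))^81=[0, 1, 2, 3, 4, 5, 6, 7, 9, 8, 10, 11, 12, 15, 14, 13]=(8 9)(13 15)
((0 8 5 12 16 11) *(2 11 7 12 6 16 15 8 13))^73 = (0 13 2 11)(5 7 8 16 15 6 12) = [13, 1, 11, 3, 4, 7, 12, 8, 16, 9, 10, 0, 5, 2, 14, 6, 15]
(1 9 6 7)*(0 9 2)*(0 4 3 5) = [9, 2, 4, 5, 3, 0, 7, 1, 8, 6] = (0 9 6 7 1 2 4 3 5)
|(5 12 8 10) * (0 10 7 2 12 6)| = 4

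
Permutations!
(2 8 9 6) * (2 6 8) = [0, 1, 2, 3, 4, 5, 6, 7, 9, 8] = (8 9)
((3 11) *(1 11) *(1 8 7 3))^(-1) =(1 11)(3 7 8) =[0, 11, 2, 7, 4, 5, 6, 8, 3, 9, 10, 1]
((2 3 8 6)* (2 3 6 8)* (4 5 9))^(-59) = [0, 1, 6, 2, 5, 9, 3, 7, 8, 4] = (2 6 3)(4 5 9)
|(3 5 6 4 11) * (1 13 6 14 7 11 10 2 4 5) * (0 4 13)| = 12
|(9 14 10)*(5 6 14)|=5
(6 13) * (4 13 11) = (4 13 6 11) = [0, 1, 2, 3, 13, 5, 11, 7, 8, 9, 10, 4, 12, 6]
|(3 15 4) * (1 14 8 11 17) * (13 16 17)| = |(1 14 8 11 13 16 17)(3 15 4)| = 21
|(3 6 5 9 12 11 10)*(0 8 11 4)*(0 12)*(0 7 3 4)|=30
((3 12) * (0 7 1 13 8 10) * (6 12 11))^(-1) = (0 10 8 13 1 7)(3 12 6 11) = [10, 7, 2, 12, 4, 5, 11, 0, 13, 9, 8, 3, 6, 1]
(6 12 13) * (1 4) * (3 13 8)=(1 4)(3 13 6 12 8)=[0, 4, 2, 13, 1, 5, 12, 7, 3, 9, 10, 11, 8, 6]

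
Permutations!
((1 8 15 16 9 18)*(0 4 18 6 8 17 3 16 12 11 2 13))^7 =(0 9 13 16 2 3 11 17 12 1 15 18 8 4 6) =[9, 15, 3, 11, 6, 5, 0, 7, 4, 13, 10, 17, 1, 16, 14, 18, 2, 12, 8]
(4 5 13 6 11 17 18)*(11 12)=(4 5 13 6 12 11 17 18)=[0, 1, 2, 3, 5, 13, 12, 7, 8, 9, 10, 17, 11, 6, 14, 15, 16, 18, 4]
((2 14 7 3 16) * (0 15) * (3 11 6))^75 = (0 15)(2 3 11 14 16 6 7) = [15, 1, 3, 11, 4, 5, 7, 2, 8, 9, 10, 14, 12, 13, 16, 0, 6]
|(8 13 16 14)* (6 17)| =4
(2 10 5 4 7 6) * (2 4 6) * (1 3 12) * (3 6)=(1 6 4 7 2 10 5 3 12)=[0, 6, 10, 12, 7, 3, 4, 2, 8, 9, 5, 11, 1]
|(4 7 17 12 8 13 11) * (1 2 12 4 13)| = |(1 2 12 8)(4 7 17)(11 13)| = 12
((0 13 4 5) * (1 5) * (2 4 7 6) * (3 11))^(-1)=(0 5 1 4 2 6 7 13)(3 11)=[5, 4, 6, 11, 2, 1, 7, 13, 8, 9, 10, 3, 12, 0]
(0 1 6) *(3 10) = (0 1 6)(3 10) = [1, 6, 2, 10, 4, 5, 0, 7, 8, 9, 3]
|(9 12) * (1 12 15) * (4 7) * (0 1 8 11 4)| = |(0 1 12 9 15 8 11 4 7)| = 9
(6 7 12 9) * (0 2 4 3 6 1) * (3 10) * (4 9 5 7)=[2, 0, 9, 6, 10, 7, 4, 12, 8, 1, 3, 11, 5]=(0 2 9 1)(3 6 4 10)(5 7 12)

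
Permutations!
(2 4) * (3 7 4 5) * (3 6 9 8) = (2 5 6 9 8 3 7 4) = [0, 1, 5, 7, 2, 6, 9, 4, 3, 8]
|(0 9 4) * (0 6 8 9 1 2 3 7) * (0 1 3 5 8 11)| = 11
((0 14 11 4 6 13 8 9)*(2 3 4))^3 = (0 2 6 9 11 4 8 14 3 13) = [2, 1, 6, 13, 8, 5, 9, 7, 14, 11, 10, 4, 12, 0, 3]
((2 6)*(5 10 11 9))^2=(5 11)(9 10)=[0, 1, 2, 3, 4, 11, 6, 7, 8, 10, 9, 5]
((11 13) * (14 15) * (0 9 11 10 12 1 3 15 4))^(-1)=(0 4 14 15 3 1 12 10 13 11 9)=[4, 12, 2, 1, 14, 5, 6, 7, 8, 0, 13, 9, 10, 11, 15, 3]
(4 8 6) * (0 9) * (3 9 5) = (0 5 3 9)(4 8 6) = [5, 1, 2, 9, 8, 3, 4, 7, 6, 0]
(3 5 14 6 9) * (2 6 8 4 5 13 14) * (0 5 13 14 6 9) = (0 5 2 9 3 14 8 4 13 6) = [5, 1, 9, 14, 13, 2, 0, 7, 4, 3, 10, 11, 12, 6, 8]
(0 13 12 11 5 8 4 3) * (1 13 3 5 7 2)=(0 3)(1 13 12 11 7 2)(4 5 8)=[3, 13, 1, 0, 5, 8, 6, 2, 4, 9, 10, 7, 11, 12]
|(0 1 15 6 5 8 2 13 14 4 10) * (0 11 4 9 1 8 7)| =33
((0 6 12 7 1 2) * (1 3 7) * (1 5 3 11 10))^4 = (0 3 1 12 11)(2 5 10 6 7) = [3, 12, 5, 1, 4, 10, 7, 2, 8, 9, 6, 0, 11]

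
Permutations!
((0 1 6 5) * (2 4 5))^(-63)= (0 2)(1 4)(5 6)= [2, 4, 0, 3, 1, 6, 5]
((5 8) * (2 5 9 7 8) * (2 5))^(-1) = (7 9 8) = [0, 1, 2, 3, 4, 5, 6, 9, 7, 8]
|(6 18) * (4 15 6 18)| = 3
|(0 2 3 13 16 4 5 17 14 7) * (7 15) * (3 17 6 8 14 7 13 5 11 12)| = 44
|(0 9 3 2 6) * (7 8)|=10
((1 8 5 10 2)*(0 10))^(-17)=(0 10 2 1 8 5)=[10, 8, 1, 3, 4, 0, 6, 7, 5, 9, 2]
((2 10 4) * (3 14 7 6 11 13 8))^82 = (2 10 4)(3 13 6 14 8 11 7) = [0, 1, 10, 13, 2, 5, 14, 3, 11, 9, 4, 7, 12, 6, 8]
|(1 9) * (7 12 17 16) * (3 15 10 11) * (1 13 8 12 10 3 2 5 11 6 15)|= |(1 9 13 8 12 17 16 7 10 6 15 3)(2 5 11)|= 12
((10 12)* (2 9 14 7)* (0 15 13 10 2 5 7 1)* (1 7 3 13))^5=(0 1 15)(2 3 9 13 14 10 7 12 5)=[1, 15, 3, 9, 4, 2, 6, 12, 8, 13, 7, 11, 5, 14, 10, 0]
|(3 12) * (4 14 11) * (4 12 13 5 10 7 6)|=10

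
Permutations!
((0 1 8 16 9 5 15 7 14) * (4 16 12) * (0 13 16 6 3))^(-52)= [4, 6, 2, 12, 1, 13, 8, 9, 3, 14, 10, 11, 0, 15, 5, 16, 7]= (0 4 1 6 8 3 12)(5 13 15 16 7 9 14)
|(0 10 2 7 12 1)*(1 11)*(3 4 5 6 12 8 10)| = 8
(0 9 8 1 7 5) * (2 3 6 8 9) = (9)(0 2 3 6 8 1 7 5) = [2, 7, 3, 6, 4, 0, 8, 5, 1, 9]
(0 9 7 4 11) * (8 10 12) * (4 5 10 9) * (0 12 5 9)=[4, 1, 2, 3, 11, 10, 6, 9, 0, 7, 5, 12, 8]=(0 4 11 12 8)(5 10)(7 9)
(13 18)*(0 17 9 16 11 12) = (0 17 9 16 11 12)(13 18) = [17, 1, 2, 3, 4, 5, 6, 7, 8, 16, 10, 12, 0, 18, 14, 15, 11, 9, 13]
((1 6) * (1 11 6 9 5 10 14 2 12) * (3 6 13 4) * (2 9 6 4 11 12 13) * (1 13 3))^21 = (1 2 12 4 11 6 3 13)(5 10 14 9) = [0, 2, 12, 13, 11, 10, 3, 7, 8, 5, 14, 6, 4, 1, 9]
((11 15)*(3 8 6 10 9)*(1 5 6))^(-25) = (1 10 8 6 3 5 9)(11 15) = [0, 10, 2, 5, 4, 9, 3, 7, 6, 1, 8, 15, 12, 13, 14, 11]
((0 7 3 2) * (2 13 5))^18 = (13) = [0, 1, 2, 3, 4, 5, 6, 7, 8, 9, 10, 11, 12, 13]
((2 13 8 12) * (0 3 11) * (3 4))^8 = (13) = [0, 1, 2, 3, 4, 5, 6, 7, 8, 9, 10, 11, 12, 13]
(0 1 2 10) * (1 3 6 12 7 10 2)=(0 3 6 12 7 10)=[3, 1, 2, 6, 4, 5, 12, 10, 8, 9, 0, 11, 7]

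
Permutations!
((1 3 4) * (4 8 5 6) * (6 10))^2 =(1 8 10 4 3 5 6) =[0, 8, 2, 5, 3, 6, 1, 7, 10, 9, 4]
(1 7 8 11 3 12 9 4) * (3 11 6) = (1 7 8 6 3 12 9 4) = [0, 7, 2, 12, 1, 5, 3, 8, 6, 4, 10, 11, 9]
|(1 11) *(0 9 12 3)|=|(0 9 12 3)(1 11)|=4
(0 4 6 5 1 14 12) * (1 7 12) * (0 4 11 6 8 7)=(0 11 6 5)(1 14)(4 8 7 12)=[11, 14, 2, 3, 8, 0, 5, 12, 7, 9, 10, 6, 4, 13, 1]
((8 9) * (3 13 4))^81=(13)(8 9)=[0, 1, 2, 3, 4, 5, 6, 7, 9, 8, 10, 11, 12, 13]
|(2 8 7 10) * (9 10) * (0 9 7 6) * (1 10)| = |(0 9 1 10 2 8 6)| = 7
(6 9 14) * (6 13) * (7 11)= (6 9 14 13)(7 11)= [0, 1, 2, 3, 4, 5, 9, 11, 8, 14, 10, 7, 12, 6, 13]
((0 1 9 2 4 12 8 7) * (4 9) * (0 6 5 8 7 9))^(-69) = (0 1 4 12 7 6 5 8 9 2) = [1, 4, 0, 3, 12, 8, 5, 6, 9, 2, 10, 11, 7]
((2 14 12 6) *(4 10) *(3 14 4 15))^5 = (2 14 10 6 3 4 12 15) = [0, 1, 14, 4, 12, 5, 3, 7, 8, 9, 6, 11, 15, 13, 10, 2]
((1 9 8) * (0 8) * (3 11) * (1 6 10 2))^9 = [6, 0, 9, 11, 4, 5, 2, 7, 10, 8, 1, 3] = (0 6 2 9 8 10 1)(3 11)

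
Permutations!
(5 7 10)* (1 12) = (1 12)(5 7 10) = [0, 12, 2, 3, 4, 7, 6, 10, 8, 9, 5, 11, 1]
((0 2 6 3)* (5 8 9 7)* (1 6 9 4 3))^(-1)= (0 3 4 8 5 7 9 2)(1 6)= [3, 6, 0, 4, 8, 7, 1, 9, 5, 2]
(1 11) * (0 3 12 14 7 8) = (0 3 12 14 7 8)(1 11) = [3, 11, 2, 12, 4, 5, 6, 8, 0, 9, 10, 1, 14, 13, 7]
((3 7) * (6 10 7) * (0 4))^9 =[4, 1, 2, 6, 0, 5, 10, 3, 8, 9, 7] =(0 4)(3 6 10 7)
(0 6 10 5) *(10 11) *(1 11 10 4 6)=(0 1 11 4 6 10 5)=[1, 11, 2, 3, 6, 0, 10, 7, 8, 9, 5, 4]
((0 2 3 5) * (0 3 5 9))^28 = (0 3 2 9 5) = [3, 1, 9, 2, 4, 0, 6, 7, 8, 5]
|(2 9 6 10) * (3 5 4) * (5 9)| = 7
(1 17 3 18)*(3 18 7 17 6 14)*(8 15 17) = (1 6 14 3 7 8 15 17 18) = [0, 6, 2, 7, 4, 5, 14, 8, 15, 9, 10, 11, 12, 13, 3, 17, 16, 18, 1]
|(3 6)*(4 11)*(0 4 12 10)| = |(0 4 11 12 10)(3 6)| = 10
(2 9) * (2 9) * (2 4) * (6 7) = (9)(2 4)(6 7) = [0, 1, 4, 3, 2, 5, 7, 6, 8, 9]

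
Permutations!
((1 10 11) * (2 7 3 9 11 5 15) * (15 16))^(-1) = (1 11 9 3 7 2 15 16 5 10) = [0, 11, 15, 7, 4, 10, 6, 2, 8, 3, 1, 9, 12, 13, 14, 16, 5]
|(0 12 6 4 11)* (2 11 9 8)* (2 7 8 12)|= 12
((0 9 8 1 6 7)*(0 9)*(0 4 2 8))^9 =(0 4 2 8 1 6 7 9) =[4, 6, 8, 3, 2, 5, 7, 9, 1, 0]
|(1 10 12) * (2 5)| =|(1 10 12)(2 5)| =6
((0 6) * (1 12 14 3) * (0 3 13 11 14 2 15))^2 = [3, 2, 0, 12, 4, 5, 1, 7, 8, 9, 10, 13, 15, 14, 11, 6] = (0 3 12 15 6 1 2)(11 13 14)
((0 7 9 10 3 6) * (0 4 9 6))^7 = [0, 1, 2, 3, 4, 5, 6, 7, 8, 9, 10] = (10)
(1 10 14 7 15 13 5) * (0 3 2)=(0 3 2)(1 10 14 7 15 13 5)=[3, 10, 0, 2, 4, 1, 6, 15, 8, 9, 14, 11, 12, 5, 7, 13]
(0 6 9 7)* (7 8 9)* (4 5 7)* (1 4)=(0 6 1 4 5 7)(8 9)=[6, 4, 2, 3, 5, 7, 1, 0, 9, 8]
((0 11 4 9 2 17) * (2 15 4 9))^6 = (0 17 2 4 15 9 11) = [17, 1, 4, 3, 15, 5, 6, 7, 8, 11, 10, 0, 12, 13, 14, 9, 16, 2]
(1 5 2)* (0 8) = (0 8)(1 5 2) = [8, 5, 1, 3, 4, 2, 6, 7, 0]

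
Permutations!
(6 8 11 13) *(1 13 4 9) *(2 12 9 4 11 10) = (1 13 6 8 10 2 12 9) = [0, 13, 12, 3, 4, 5, 8, 7, 10, 1, 2, 11, 9, 6]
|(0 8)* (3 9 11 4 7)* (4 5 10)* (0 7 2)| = 10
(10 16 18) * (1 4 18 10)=(1 4 18)(10 16)=[0, 4, 2, 3, 18, 5, 6, 7, 8, 9, 16, 11, 12, 13, 14, 15, 10, 17, 1]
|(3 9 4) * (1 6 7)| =3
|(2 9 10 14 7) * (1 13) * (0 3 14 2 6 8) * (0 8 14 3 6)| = 12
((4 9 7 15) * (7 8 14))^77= (4 15 7 14 8 9)= [0, 1, 2, 3, 15, 5, 6, 14, 9, 4, 10, 11, 12, 13, 8, 7]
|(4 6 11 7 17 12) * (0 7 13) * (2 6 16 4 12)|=|(0 7 17 2 6 11 13)(4 16)|=14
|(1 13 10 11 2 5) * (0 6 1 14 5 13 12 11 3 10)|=14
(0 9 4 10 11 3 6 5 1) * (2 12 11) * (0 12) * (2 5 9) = (0 2)(1 12 11 3 6 9 4 10 5) = [2, 12, 0, 6, 10, 1, 9, 7, 8, 4, 5, 3, 11]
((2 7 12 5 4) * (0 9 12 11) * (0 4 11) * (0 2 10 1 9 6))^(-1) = (0 6)(1 10 4 11 5 12 9)(2 7) = [6, 10, 7, 3, 11, 12, 0, 2, 8, 1, 4, 5, 9]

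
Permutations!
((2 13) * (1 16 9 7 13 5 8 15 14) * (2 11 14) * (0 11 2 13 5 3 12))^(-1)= (0 12 3 2 13 15 8 5 7 9 16 1 14 11)= [12, 14, 13, 2, 4, 7, 6, 9, 5, 16, 10, 0, 3, 15, 11, 8, 1]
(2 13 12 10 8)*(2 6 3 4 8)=(2 13 12 10)(3 4 8 6)=[0, 1, 13, 4, 8, 5, 3, 7, 6, 9, 2, 11, 10, 12]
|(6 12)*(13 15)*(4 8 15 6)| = 6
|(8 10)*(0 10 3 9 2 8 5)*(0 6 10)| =|(2 8 3 9)(5 6 10)| =12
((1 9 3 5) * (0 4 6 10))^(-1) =[10, 5, 2, 9, 0, 3, 4, 7, 8, 1, 6] =(0 10 6 4)(1 5 3 9)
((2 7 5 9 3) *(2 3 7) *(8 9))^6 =[0, 1, 2, 3, 4, 9, 6, 8, 7, 5] =(5 9)(7 8)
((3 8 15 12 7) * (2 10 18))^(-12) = (18)(3 12 8 7 15) = [0, 1, 2, 12, 4, 5, 6, 15, 7, 9, 10, 11, 8, 13, 14, 3, 16, 17, 18]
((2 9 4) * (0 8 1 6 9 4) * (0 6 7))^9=(0 8 1 7)(2 4)(6 9)=[8, 7, 4, 3, 2, 5, 9, 0, 1, 6]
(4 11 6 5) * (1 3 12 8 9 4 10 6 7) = (1 3 12 8 9 4 11 7)(5 10 6) = [0, 3, 2, 12, 11, 10, 5, 1, 9, 4, 6, 7, 8]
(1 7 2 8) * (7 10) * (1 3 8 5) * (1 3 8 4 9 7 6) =(1 10 6)(2 5 3 4 9 7) =[0, 10, 5, 4, 9, 3, 1, 2, 8, 7, 6]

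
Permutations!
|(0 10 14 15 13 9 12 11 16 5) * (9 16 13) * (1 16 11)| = 18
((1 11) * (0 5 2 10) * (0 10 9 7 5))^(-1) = [0, 11, 5, 3, 4, 7, 6, 9, 8, 2, 10, 1] = (1 11)(2 5 7 9)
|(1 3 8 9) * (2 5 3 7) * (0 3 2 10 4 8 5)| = |(0 3 5 2)(1 7 10 4 8 9)| = 12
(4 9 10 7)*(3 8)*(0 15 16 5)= [15, 1, 2, 8, 9, 0, 6, 4, 3, 10, 7, 11, 12, 13, 14, 16, 5]= (0 15 16 5)(3 8)(4 9 10 7)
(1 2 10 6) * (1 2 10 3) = (1 10 6 2 3) = [0, 10, 3, 1, 4, 5, 2, 7, 8, 9, 6]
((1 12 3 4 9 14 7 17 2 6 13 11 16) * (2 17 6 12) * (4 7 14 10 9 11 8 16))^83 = (17)(1 12 7 13 16 2 3 6 8)(4 11)(9 10) = [0, 12, 3, 6, 11, 5, 8, 13, 1, 10, 9, 4, 7, 16, 14, 15, 2, 17]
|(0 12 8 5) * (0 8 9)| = 6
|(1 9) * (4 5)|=2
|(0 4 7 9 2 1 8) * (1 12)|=|(0 4 7 9 2 12 1 8)|=8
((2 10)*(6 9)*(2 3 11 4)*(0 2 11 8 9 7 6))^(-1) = [9, 1, 0, 10, 11, 5, 7, 6, 3, 8, 2, 4] = (0 9 8 3 10 2)(4 11)(6 7)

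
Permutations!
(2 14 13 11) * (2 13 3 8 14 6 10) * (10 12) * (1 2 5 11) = [0, 2, 6, 8, 4, 11, 12, 7, 14, 9, 5, 13, 10, 1, 3] = (1 2 6 12 10 5 11 13)(3 8 14)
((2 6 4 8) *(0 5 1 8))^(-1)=(0 4 6 2 8 1 5)=[4, 5, 8, 3, 6, 0, 2, 7, 1]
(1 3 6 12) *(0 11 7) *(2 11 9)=(0 9 2 11 7)(1 3 6 12)=[9, 3, 11, 6, 4, 5, 12, 0, 8, 2, 10, 7, 1]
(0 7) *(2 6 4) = (0 7)(2 6 4) = [7, 1, 6, 3, 2, 5, 4, 0]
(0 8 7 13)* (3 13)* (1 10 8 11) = [11, 10, 2, 13, 4, 5, 6, 3, 7, 9, 8, 1, 12, 0] = (0 11 1 10 8 7 3 13)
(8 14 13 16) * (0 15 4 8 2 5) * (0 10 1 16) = (0 15 4 8 14 13)(1 16 2 5 10) = [15, 16, 5, 3, 8, 10, 6, 7, 14, 9, 1, 11, 12, 0, 13, 4, 2]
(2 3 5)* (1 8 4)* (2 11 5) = (1 8 4)(2 3)(5 11) = [0, 8, 3, 2, 1, 11, 6, 7, 4, 9, 10, 5]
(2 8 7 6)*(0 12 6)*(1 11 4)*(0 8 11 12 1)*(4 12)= (0 1 4)(2 11 12 6)(7 8)= [1, 4, 11, 3, 0, 5, 2, 8, 7, 9, 10, 12, 6]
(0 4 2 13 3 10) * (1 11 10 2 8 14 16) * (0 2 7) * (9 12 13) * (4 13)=[13, 11, 9, 7, 8, 5, 6, 0, 14, 12, 2, 10, 4, 3, 16, 15, 1]=(0 13 3 7)(1 11 10 2 9 12 4 8 14 16)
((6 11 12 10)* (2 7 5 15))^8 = [0, 1, 2, 3, 4, 5, 6, 7, 8, 9, 10, 11, 12, 13, 14, 15] = (15)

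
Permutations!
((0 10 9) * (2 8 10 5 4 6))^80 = [0, 1, 2, 3, 4, 5, 6, 7, 8, 9, 10] = (10)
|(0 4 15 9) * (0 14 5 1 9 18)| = 4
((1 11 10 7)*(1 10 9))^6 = (11) = [0, 1, 2, 3, 4, 5, 6, 7, 8, 9, 10, 11]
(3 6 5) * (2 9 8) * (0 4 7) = (0 4 7)(2 9 8)(3 6 5) = [4, 1, 9, 6, 7, 3, 5, 0, 2, 8]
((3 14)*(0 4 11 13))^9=(0 4 11 13)(3 14)=[4, 1, 2, 14, 11, 5, 6, 7, 8, 9, 10, 13, 12, 0, 3]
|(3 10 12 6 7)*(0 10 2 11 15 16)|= 10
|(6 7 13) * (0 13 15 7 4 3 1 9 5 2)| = |(0 13 6 4 3 1 9 5 2)(7 15)| = 18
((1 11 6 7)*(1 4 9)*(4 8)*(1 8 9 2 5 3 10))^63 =(1 5 8 6 10 2 9 11 3 4 7) =[0, 5, 9, 4, 7, 8, 10, 1, 6, 11, 2, 3]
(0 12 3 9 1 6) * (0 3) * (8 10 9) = (0 12)(1 6 3 8 10 9) = [12, 6, 2, 8, 4, 5, 3, 7, 10, 1, 9, 11, 0]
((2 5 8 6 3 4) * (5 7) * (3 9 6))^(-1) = (2 4 3 8 5 7)(6 9) = [0, 1, 4, 8, 3, 7, 9, 2, 5, 6]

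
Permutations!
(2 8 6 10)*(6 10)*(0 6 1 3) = (0 6 1 3)(2 8 10) = [6, 3, 8, 0, 4, 5, 1, 7, 10, 9, 2]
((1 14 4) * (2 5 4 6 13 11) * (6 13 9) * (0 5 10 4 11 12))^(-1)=(0 12 13 14 1 4 10 2 11 5)(6 9)=[12, 4, 11, 3, 10, 0, 9, 7, 8, 6, 2, 5, 13, 14, 1]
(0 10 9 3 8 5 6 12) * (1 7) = [10, 7, 2, 8, 4, 6, 12, 1, 5, 3, 9, 11, 0] = (0 10 9 3 8 5 6 12)(1 7)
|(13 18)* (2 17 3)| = |(2 17 3)(13 18)| = 6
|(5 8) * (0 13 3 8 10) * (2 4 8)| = 8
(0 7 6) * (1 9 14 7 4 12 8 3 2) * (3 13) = (0 4 12 8 13 3 2 1 9 14 7 6) = [4, 9, 1, 2, 12, 5, 0, 6, 13, 14, 10, 11, 8, 3, 7]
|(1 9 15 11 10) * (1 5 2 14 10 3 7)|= |(1 9 15 11 3 7)(2 14 10 5)|= 12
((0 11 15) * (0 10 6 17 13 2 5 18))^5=(0 17)(2 15)(5 10)(6 18)(11 13)=[17, 1, 15, 3, 4, 10, 18, 7, 8, 9, 5, 13, 12, 11, 14, 2, 16, 0, 6]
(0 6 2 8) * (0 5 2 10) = [6, 1, 8, 3, 4, 2, 10, 7, 5, 9, 0] = (0 6 10)(2 8 5)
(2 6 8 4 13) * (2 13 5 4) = (13)(2 6 8)(4 5) = [0, 1, 6, 3, 5, 4, 8, 7, 2, 9, 10, 11, 12, 13]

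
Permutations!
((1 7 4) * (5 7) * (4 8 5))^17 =(1 4)(5 8 7) =[0, 4, 2, 3, 1, 8, 6, 5, 7]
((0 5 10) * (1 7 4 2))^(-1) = [10, 2, 4, 3, 7, 0, 6, 1, 8, 9, 5] = (0 10 5)(1 2 4 7)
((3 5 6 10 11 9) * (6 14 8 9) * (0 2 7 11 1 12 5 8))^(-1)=(0 14 5 12 1 10 6 11 7 2)(3 9 8)=[14, 10, 0, 9, 4, 12, 11, 2, 3, 8, 6, 7, 1, 13, 5]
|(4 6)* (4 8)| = 3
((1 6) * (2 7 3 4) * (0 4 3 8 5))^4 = (0 8 2)(4 5 7) = [8, 1, 0, 3, 5, 7, 6, 4, 2]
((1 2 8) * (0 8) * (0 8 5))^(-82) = [0, 8, 1, 3, 4, 5, 6, 7, 2] = (1 8 2)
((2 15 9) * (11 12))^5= [0, 1, 9, 3, 4, 5, 6, 7, 8, 15, 10, 12, 11, 13, 14, 2]= (2 9 15)(11 12)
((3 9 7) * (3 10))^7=(3 10 7 9)=[0, 1, 2, 10, 4, 5, 6, 9, 8, 3, 7]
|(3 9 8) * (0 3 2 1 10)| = 7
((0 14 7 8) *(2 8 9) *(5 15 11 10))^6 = (5 11)(10 15) = [0, 1, 2, 3, 4, 11, 6, 7, 8, 9, 15, 5, 12, 13, 14, 10]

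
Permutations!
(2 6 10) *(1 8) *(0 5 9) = (0 5 9)(1 8)(2 6 10) = [5, 8, 6, 3, 4, 9, 10, 7, 1, 0, 2]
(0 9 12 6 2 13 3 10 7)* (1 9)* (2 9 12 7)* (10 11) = [1, 12, 13, 11, 4, 5, 9, 0, 8, 7, 2, 10, 6, 3] = (0 1 12 6 9 7)(2 13 3 11 10)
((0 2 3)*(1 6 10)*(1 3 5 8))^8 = [0, 1, 2, 3, 4, 5, 6, 7, 8, 9, 10] = (10)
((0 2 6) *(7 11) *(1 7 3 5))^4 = [2, 5, 6, 11, 4, 3, 0, 1, 8, 9, 10, 7] = (0 2 6)(1 5 3 11 7)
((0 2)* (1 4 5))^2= [0, 5, 2, 3, 1, 4]= (1 5 4)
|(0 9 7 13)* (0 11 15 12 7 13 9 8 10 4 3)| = 30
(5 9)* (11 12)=(5 9)(11 12)=[0, 1, 2, 3, 4, 9, 6, 7, 8, 5, 10, 12, 11]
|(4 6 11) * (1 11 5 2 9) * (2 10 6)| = 15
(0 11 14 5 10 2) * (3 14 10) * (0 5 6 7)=(0 11 10 2 5 3 14 6 7)=[11, 1, 5, 14, 4, 3, 7, 0, 8, 9, 2, 10, 12, 13, 6]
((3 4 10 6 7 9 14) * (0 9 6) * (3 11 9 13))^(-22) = (0 4 13 10 3)(9 11 14) = [4, 1, 2, 0, 13, 5, 6, 7, 8, 11, 3, 14, 12, 10, 9]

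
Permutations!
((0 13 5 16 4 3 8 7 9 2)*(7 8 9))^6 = [9, 1, 3, 16, 5, 0, 6, 7, 8, 4, 10, 11, 12, 2, 14, 15, 13] = (0 9 4 5)(2 3 16 13)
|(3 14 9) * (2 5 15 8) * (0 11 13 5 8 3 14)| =|(0 11 13 5 15 3)(2 8)(9 14)| =6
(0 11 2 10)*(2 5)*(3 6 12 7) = (0 11 5 2 10)(3 6 12 7) = [11, 1, 10, 6, 4, 2, 12, 3, 8, 9, 0, 5, 7]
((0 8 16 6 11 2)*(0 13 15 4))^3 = (0 6 13)(2 4 16)(8 11 15) = [6, 1, 4, 3, 16, 5, 13, 7, 11, 9, 10, 15, 12, 0, 14, 8, 2]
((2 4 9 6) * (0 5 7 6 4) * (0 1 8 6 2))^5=(0 8 2 5 6 1 7)(4 9)=[8, 7, 5, 3, 9, 6, 1, 0, 2, 4]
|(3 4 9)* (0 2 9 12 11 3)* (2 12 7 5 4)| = |(0 12 11 3 2 9)(4 7 5)| = 6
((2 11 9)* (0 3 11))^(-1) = (0 2 9 11 3) = [2, 1, 9, 0, 4, 5, 6, 7, 8, 11, 10, 3]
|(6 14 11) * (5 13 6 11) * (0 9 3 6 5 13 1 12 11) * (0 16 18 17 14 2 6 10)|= |(0 9 3 10)(1 12 11 16 18 17 14 13 5)(2 6)|= 36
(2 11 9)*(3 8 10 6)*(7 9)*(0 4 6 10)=(0 4 6 3 8)(2 11 7 9)=[4, 1, 11, 8, 6, 5, 3, 9, 0, 2, 10, 7]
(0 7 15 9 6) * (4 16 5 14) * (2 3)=(0 7 15 9 6)(2 3)(4 16 5 14)=[7, 1, 3, 2, 16, 14, 0, 15, 8, 6, 10, 11, 12, 13, 4, 9, 5]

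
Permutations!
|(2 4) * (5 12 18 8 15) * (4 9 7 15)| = 9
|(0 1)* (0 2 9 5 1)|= |(1 2 9 5)|= 4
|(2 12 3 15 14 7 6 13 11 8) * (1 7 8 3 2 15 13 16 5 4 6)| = 12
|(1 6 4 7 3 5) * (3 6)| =3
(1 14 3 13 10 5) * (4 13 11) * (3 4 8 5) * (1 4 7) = (1 14 7)(3 11 8 5 4 13 10) = [0, 14, 2, 11, 13, 4, 6, 1, 5, 9, 3, 8, 12, 10, 7]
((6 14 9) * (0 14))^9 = (0 14 9 6) = [14, 1, 2, 3, 4, 5, 0, 7, 8, 6, 10, 11, 12, 13, 9]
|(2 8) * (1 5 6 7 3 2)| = 7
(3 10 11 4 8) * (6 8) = (3 10 11 4 6 8) = [0, 1, 2, 10, 6, 5, 8, 7, 3, 9, 11, 4]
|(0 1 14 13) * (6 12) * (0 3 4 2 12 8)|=|(0 1 14 13 3 4 2 12 6 8)|=10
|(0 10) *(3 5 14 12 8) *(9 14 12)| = 4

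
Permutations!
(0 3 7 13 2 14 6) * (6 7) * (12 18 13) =(0 3 6)(2 14 7 12 18 13) =[3, 1, 14, 6, 4, 5, 0, 12, 8, 9, 10, 11, 18, 2, 7, 15, 16, 17, 13]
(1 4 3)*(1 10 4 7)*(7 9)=(1 9 7)(3 10 4)=[0, 9, 2, 10, 3, 5, 6, 1, 8, 7, 4]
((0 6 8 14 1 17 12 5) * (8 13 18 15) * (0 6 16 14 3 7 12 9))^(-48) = [0, 1, 2, 18, 4, 3, 7, 15, 13, 9, 10, 11, 8, 12, 14, 6, 16, 17, 5] = (3 18 5)(6 7 15)(8 13 12)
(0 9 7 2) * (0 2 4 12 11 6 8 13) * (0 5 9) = (4 12 11 6 8 13 5 9 7) = [0, 1, 2, 3, 12, 9, 8, 4, 13, 7, 10, 6, 11, 5]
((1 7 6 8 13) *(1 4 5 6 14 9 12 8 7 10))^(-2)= (4 8 9 7 5 13 12 14 6)= [0, 1, 2, 3, 8, 13, 4, 5, 9, 7, 10, 11, 14, 12, 6]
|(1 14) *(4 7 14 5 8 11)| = 7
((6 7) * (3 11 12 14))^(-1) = (3 14 12 11)(6 7) = [0, 1, 2, 14, 4, 5, 7, 6, 8, 9, 10, 3, 11, 13, 12]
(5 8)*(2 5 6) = (2 5 8 6) = [0, 1, 5, 3, 4, 8, 2, 7, 6]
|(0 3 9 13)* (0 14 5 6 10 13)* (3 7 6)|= 9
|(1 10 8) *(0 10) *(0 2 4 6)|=7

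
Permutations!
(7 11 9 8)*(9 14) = (7 11 14 9 8) = [0, 1, 2, 3, 4, 5, 6, 11, 7, 8, 10, 14, 12, 13, 9]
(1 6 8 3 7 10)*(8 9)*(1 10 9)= (10)(1 6)(3 7 9 8)= [0, 6, 2, 7, 4, 5, 1, 9, 3, 8, 10]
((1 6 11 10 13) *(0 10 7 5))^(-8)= [0, 1, 2, 3, 4, 5, 6, 7, 8, 9, 10, 11, 12, 13]= (13)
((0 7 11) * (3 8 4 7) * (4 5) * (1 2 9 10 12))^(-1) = (0 11 7 4 5 8 3)(1 12 10 9 2) = [11, 12, 1, 0, 5, 8, 6, 4, 3, 2, 9, 7, 10]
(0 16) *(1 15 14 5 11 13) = (0 16)(1 15 14 5 11 13) = [16, 15, 2, 3, 4, 11, 6, 7, 8, 9, 10, 13, 12, 1, 5, 14, 0]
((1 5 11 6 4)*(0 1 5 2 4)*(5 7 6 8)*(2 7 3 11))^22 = (0 7)(1 6)(2 8 3)(4 5 11) = [7, 6, 8, 2, 5, 11, 1, 0, 3, 9, 10, 4]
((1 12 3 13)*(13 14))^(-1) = (1 13 14 3 12) = [0, 13, 2, 12, 4, 5, 6, 7, 8, 9, 10, 11, 1, 14, 3]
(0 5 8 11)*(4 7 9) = (0 5 8 11)(4 7 9) = [5, 1, 2, 3, 7, 8, 6, 9, 11, 4, 10, 0]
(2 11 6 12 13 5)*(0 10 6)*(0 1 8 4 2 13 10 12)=[12, 8, 11, 3, 2, 13, 0, 7, 4, 9, 6, 1, 10, 5]=(0 12 10 6)(1 8 4 2 11)(5 13)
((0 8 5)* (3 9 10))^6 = (10) = [0, 1, 2, 3, 4, 5, 6, 7, 8, 9, 10]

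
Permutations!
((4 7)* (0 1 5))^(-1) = (0 5 1)(4 7) = [5, 0, 2, 3, 7, 1, 6, 4]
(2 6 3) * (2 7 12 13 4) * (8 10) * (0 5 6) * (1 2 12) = (0 5 6 3 7 1 2)(4 12 13)(8 10) = [5, 2, 0, 7, 12, 6, 3, 1, 10, 9, 8, 11, 13, 4]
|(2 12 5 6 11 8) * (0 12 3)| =8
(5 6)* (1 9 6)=(1 9 6 5)=[0, 9, 2, 3, 4, 1, 5, 7, 8, 6]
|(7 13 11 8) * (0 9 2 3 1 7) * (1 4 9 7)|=20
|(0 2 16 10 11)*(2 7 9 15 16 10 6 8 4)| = 11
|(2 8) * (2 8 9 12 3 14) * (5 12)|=|(2 9 5 12 3 14)|=6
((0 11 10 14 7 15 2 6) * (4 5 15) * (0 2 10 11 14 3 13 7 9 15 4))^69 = [3, 1, 6, 9, 5, 4, 2, 10, 8, 7, 14, 11, 12, 15, 13, 0] = (0 3 9 7 10 14 13 15)(2 6)(4 5)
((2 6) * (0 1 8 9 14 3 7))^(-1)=(0 7 3 14 9 8 1)(2 6)=[7, 0, 6, 14, 4, 5, 2, 3, 1, 8, 10, 11, 12, 13, 9]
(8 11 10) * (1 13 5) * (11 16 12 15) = [0, 13, 2, 3, 4, 1, 6, 7, 16, 9, 8, 10, 15, 5, 14, 11, 12] = (1 13 5)(8 16 12 15 11 10)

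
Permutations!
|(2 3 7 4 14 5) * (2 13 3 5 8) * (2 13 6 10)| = 12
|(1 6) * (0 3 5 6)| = 5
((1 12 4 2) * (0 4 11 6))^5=[11, 4, 0, 3, 6, 5, 12, 7, 8, 9, 10, 1, 2]=(0 11 1 4 6 12 2)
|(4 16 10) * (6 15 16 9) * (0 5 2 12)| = 12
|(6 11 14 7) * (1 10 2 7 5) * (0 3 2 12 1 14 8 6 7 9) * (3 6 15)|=24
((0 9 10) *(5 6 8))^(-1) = [10, 1, 2, 3, 4, 8, 5, 7, 6, 0, 9] = (0 10 9)(5 8 6)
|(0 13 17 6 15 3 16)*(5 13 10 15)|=20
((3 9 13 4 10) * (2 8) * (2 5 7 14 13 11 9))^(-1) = (2 3 10 4 13 14 7 5 8)(9 11) = [0, 1, 3, 10, 13, 8, 6, 5, 2, 11, 4, 9, 12, 14, 7]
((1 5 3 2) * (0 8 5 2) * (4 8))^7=(0 8 3 4 5)(1 2)=[8, 2, 1, 4, 5, 0, 6, 7, 3]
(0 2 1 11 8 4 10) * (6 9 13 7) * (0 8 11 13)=(0 2 1 13 7 6 9)(4 10 8)=[2, 13, 1, 3, 10, 5, 9, 6, 4, 0, 8, 11, 12, 7]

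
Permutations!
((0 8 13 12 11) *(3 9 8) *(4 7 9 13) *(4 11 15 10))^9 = [8, 1, 2, 11, 15, 5, 6, 10, 7, 4, 12, 9, 3, 0, 14, 13] = (0 8 7 10 12 3 11 9 4 15 13)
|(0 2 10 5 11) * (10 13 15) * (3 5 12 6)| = |(0 2 13 15 10 12 6 3 5 11)| = 10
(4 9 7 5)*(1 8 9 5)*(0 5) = [5, 8, 2, 3, 0, 4, 6, 1, 9, 7] = (0 5 4)(1 8 9 7)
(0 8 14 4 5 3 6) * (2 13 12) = (0 8 14 4 5 3 6)(2 13 12) = [8, 1, 13, 6, 5, 3, 0, 7, 14, 9, 10, 11, 2, 12, 4]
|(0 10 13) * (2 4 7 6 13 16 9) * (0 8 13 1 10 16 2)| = 6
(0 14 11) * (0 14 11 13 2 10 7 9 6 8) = (0 11 14 13 2 10 7 9 6 8) = [11, 1, 10, 3, 4, 5, 8, 9, 0, 6, 7, 14, 12, 2, 13]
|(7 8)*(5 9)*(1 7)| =6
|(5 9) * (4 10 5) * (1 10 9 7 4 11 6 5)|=6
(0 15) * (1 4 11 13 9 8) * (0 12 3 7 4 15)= (1 15 12 3 7 4 11 13 9 8)= [0, 15, 2, 7, 11, 5, 6, 4, 1, 8, 10, 13, 3, 9, 14, 12]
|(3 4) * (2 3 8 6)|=5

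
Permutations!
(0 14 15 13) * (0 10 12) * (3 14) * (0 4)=(0 3 14 15 13 10 12 4)=[3, 1, 2, 14, 0, 5, 6, 7, 8, 9, 12, 11, 4, 10, 15, 13]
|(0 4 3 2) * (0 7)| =5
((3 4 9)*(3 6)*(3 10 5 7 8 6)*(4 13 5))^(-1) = [0, 1, 2, 9, 10, 13, 8, 5, 7, 4, 6, 11, 12, 3] = (3 9 4 10 6 8 7 5 13)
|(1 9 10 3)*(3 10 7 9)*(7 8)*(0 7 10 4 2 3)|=9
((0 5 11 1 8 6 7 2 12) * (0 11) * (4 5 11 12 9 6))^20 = (12)(0 1 4)(5 11 8) = [1, 4, 2, 3, 0, 11, 6, 7, 5, 9, 10, 8, 12]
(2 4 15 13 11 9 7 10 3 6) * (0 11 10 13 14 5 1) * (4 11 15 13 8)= (0 15 14 5 1)(2 11 9 7 8 4 13 10 3 6)= [15, 0, 11, 6, 13, 1, 2, 8, 4, 7, 3, 9, 12, 10, 5, 14]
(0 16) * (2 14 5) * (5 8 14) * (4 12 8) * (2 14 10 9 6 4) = (0 16)(2 5 14)(4 12 8 10 9 6) = [16, 1, 5, 3, 12, 14, 4, 7, 10, 6, 9, 11, 8, 13, 2, 15, 0]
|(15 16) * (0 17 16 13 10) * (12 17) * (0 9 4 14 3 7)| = |(0 12 17 16 15 13 10 9 4 14 3 7)| = 12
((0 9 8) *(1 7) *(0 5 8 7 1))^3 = (9)(5 8) = [0, 1, 2, 3, 4, 8, 6, 7, 5, 9]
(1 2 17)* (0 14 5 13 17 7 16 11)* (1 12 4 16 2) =(0 14 5 13 17 12 4 16 11)(2 7) =[14, 1, 7, 3, 16, 13, 6, 2, 8, 9, 10, 0, 4, 17, 5, 15, 11, 12]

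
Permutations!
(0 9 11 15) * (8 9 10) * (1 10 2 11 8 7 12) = [2, 10, 11, 3, 4, 5, 6, 12, 9, 8, 7, 15, 1, 13, 14, 0] = (0 2 11 15)(1 10 7 12)(8 9)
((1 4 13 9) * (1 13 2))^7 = (1 4 2)(9 13) = [0, 4, 1, 3, 2, 5, 6, 7, 8, 13, 10, 11, 12, 9]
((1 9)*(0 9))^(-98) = [9, 0, 2, 3, 4, 5, 6, 7, 8, 1] = (0 9 1)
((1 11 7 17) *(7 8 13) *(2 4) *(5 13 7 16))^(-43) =[0, 8, 4, 3, 2, 16, 6, 1, 17, 9, 10, 7, 12, 5, 14, 15, 13, 11] =(1 8 17 11 7)(2 4)(5 16 13)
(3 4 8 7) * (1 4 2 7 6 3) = [0, 4, 7, 2, 8, 5, 3, 1, 6] = (1 4 8 6 3 2 7)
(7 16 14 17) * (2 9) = (2 9)(7 16 14 17) = [0, 1, 9, 3, 4, 5, 6, 16, 8, 2, 10, 11, 12, 13, 17, 15, 14, 7]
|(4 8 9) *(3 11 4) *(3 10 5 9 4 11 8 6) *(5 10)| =4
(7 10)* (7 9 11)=(7 10 9 11)=[0, 1, 2, 3, 4, 5, 6, 10, 8, 11, 9, 7]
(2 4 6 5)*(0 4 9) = (0 4 6 5 2 9) = [4, 1, 9, 3, 6, 2, 5, 7, 8, 0]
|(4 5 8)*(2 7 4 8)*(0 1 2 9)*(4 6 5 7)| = |(0 1 2 4 7 6 5 9)| = 8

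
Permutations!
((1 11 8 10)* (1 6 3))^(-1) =(1 3 6 10 8 11) =[0, 3, 2, 6, 4, 5, 10, 7, 11, 9, 8, 1]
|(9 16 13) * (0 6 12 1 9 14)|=8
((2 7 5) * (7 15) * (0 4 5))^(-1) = [7, 1, 5, 3, 0, 4, 6, 15, 8, 9, 10, 11, 12, 13, 14, 2] = (0 7 15 2 5 4)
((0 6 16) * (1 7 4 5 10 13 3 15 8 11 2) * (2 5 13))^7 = (0 6 16)(1 11 13 2 8 4 10 15 7 5 3) = [6, 11, 8, 1, 10, 3, 16, 5, 4, 9, 15, 13, 12, 2, 14, 7, 0]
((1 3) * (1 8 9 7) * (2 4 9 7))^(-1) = (1 7 8 3)(2 9 4) = [0, 7, 9, 1, 2, 5, 6, 8, 3, 4]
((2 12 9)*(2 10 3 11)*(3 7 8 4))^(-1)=(2 11 3 4 8 7 10 9 12)=[0, 1, 11, 4, 8, 5, 6, 10, 7, 12, 9, 3, 2]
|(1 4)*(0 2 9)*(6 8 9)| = 10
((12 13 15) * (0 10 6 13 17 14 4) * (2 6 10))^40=(0 15 4 13 14 6 17 2 12)=[15, 1, 12, 3, 13, 5, 17, 7, 8, 9, 10, 11, 0, 14, 6, 4, 16, 2]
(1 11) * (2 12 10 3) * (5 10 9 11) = [0, 5, 12, 2, 4, 10, 6, 7, 8, 11, 3, 1, 9] = (1 5 10 3 2 12 9 11)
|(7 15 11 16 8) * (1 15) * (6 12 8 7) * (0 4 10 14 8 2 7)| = 13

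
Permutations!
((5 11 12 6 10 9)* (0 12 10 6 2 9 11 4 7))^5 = (0 4 9 12 7 5 2)(10 11) = [4, 1, 0, 3, 9, 2, 6, 5, 8, 12, 11, 10, 7]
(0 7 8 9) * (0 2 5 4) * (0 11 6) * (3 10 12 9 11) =(0 7 8 11 6)(2 5 4 3 10 12 9) =[7, 1, 5, 10, 3, 4, 0, 8, 11, 2, 12, 6, 9]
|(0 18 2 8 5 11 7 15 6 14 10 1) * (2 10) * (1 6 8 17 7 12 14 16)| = 18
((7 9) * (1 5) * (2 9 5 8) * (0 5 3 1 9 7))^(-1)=(0 9 5)(1 3 7 2 8)=[9, 3, 8, 7, 4, 0, 6, 2, 1, 5]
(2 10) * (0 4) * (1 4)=(0 1 4)(2 10)=[1, 4, 10, 3, 0, 5, 6, 7, 8, 9, 2]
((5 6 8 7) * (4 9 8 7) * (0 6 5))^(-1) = (0 7 6)(4 8 9) = [7, 1, 2, 3, 8, 5, 0, 6, 9, 4]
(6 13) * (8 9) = [0, 1, 2, 3, 4, 5, 13, 7, 9, 8, 10, 11, 12, 6] = (6 13)(8 9)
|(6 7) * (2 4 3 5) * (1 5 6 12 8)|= 9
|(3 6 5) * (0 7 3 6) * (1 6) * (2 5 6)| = 3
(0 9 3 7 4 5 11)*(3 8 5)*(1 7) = (0 9 8 5 11)(1 7 4 3) = [9, 7, 2, 1, 3, 11, 6, 4, 5, 8, 10, 0]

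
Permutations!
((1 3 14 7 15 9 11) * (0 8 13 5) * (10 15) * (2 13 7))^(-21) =(0 9 2 7 1 5 15 14 8 11 13 10 3) =[9, 5, 7, 0, 4, 15, 6, 1, 11, 2, 3, 13, 12, 10, 8, 14]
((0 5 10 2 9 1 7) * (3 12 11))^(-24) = (12)(0 9 5 1 10 7 2) = [9, 10, 0, 3, 4, 1, 6, 2, 8, 5, 7, 11, 12]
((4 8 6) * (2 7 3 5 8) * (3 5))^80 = (2 5 6)(4 7 8) = [0, 1, 5, 3, 7, 6, 2, 8, 4]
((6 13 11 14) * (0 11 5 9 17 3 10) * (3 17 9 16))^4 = (17)(0 13 10 6 3 14 16 11 5) = [13, 1, 2, 14, 4, 0, 3, 7, 8, 9, 6, 5, 12, 10, 16, 15, 11, 17]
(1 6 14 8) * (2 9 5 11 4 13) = (1 6 14 8)(2 9 5 11 4 13) = [0, 6, 9, 3, 13, 11, 14, 7, 1, 5, 10, 4, 12, 2, 8]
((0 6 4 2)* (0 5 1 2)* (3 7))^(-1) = (0 4 6)(1 5 2)(3 7) = [4, 5, 1, 7, 6, 2, 0, 3]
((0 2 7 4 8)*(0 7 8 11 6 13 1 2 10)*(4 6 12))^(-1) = [10, 13, 1, 3, 12, 5, 7, 8, 2, 9, 0, 4, 11, 6] = (0 10)(1 13 6 7 8 2)(4 12 11)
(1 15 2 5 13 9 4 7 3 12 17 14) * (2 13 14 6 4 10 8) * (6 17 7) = (17)(1 15 13 9 10 8 2 5 14)(3 12 7)(4 6) = [0, 15, 5, 12, 6, 14, 4, 3, 2, 10, 8, 11, 7, 9, 1, 13, 16, 17]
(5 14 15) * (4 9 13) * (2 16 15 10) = [0, 1, 16, 3, 9, 14, 6, 7, 8, 13, 2, 11, 12, 4, 10, 5, 15] = (2 16 15 5 14 10)(4 9 13)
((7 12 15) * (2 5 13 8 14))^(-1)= [0, 1, 14, 3, 4, 2, 6, 15, 13, 9, 10, 11, 7, 5, 8, 12]= (2 14 8 13 5)(7 15 12)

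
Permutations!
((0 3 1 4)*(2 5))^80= (5)= [0, 1, 2, 3, 4, 5]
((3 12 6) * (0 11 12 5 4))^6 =(0 4 5 3 6 12 11) =[4, 1, 2, 6, 5, 3, 12, 7, 8, 9, 10, 0, 11]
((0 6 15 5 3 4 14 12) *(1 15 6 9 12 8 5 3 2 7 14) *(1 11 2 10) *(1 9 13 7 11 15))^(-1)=[12, 1, 11, 15, 3, 8, 6, 13, 14, 10, 5, 2, 9, 0, 7, 4]=(0 12 9 10 5 8 14 7 13)(2 11)(3 15 4)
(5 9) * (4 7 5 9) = (9)(4 7 5) = [0, 1, 2, 3, 7, 4, 6, 5, 8, 9]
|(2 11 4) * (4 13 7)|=|(2 11 13 7 4)|=5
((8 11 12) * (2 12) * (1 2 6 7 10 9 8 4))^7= (1 4 12 2)(6 7 10 9 8 11)= [0, 4, 1, 3, 12, 5, 7, 10, 11, 8, 9, 6, 2]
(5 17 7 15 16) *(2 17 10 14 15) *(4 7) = (2 17 4 7)(5 10 14 15 16) = [0, 1, 17, 3, 7, 10, 6, 2, 8, 9, 14, 11, 12, 13, 15, 16, 5, 4]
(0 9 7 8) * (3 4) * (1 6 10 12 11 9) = [1, 6, 2, 4, 3, 5, 10, 8, 0, 7, 12, 9, 11] = (0 1 6 10 12 11 9 7 8)(3 4)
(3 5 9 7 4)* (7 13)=(3 5 9 13 7 4)=[0, 1, 2, 5, 3, 9, 6, 4, 8, 13, 10, 11, 12, 7]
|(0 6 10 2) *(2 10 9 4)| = 5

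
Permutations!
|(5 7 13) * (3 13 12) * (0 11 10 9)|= |(0 11 10 9)(3 13 5 7 12)|= 20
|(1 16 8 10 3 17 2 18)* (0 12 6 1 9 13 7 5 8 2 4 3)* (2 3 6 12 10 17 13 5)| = |(0 10)(1 16 3 13 7 2 18 9 5 8 17 4 6)| = 26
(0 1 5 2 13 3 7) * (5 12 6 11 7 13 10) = (0 1 12 6 11 7)(2 10 5)(3 13) = [1, 12, 10, 13, 4, 2, 11, 0, 8, 9, 5, 7, 6, 3]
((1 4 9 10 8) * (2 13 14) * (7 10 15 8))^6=(1 4 9 15 8)=[0, 4, 2, 3, 9, 5, 6, 7, 1, 15, 10, 11, 12, 13, 14, 8]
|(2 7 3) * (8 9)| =|(2 7 3)(8 9)| =6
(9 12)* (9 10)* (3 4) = (3 4)(9 12 10) = [0, 1, 2, 4, 3, 5, 6, 7, 8, 12, 9, 11, 10]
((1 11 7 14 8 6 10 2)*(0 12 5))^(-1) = (0 5 12)(1 2 10 6 8 14 7 11) = [5, 2, 10, 3, 4, 12, 8, 11, 14, 9, 6, 1, 0, 13, 7]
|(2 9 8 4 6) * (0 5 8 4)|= |(0 5 8)(2 9 4 6)|= 12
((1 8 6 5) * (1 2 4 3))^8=[0, 8, 4, 1, 3, 2, 5, 7, 6]=(1 8 6 5 2 4 3)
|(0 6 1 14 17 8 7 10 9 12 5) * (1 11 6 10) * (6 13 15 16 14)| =|(0 10 9 12 5)(1 6 11 13 15 16 14 17 8 7)| =10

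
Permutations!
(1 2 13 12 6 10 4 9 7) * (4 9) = (1 2 13 12 6 10 9 7) = [0, 2, 13, 3, 4, 5, 10, 1, 8, 7, 9, 11, 6, 12]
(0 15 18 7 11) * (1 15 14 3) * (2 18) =(0 14 3 1 15 2 18 7 11) =[14, 15, 18, 1, 4, 5, 6, 11, 8, 9, 10, 0, 12, 13, 3, 2, 16, 17, 7]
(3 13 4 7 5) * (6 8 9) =[0, 1, 2, 13, 7, 3, 8, 5, 9, 6, 10, 11, 12, 4] =(3 13 4 7 5)(6 8 9)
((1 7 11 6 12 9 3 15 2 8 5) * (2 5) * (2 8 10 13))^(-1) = (1 5 15 3 9 12 6 11 7)(2 13 10) = [0, 5, 13, 9, 4, 15, 11, 1, 8, 12, 2, 7, 6, 10, 14, 3]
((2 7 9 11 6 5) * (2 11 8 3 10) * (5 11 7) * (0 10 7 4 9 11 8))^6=[0, 1, 2, 7, 4, 5, 8, 11, 3, 9, 10, 6]=(3 7 11 6 8)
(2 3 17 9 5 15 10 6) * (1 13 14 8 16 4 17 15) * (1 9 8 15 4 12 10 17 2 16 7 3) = (1 13 14 15 17 8 7 3 4 2)(5 9)(6 16 12 10) = [0, 13, 1, 4, 2, 9, 16, 3, 7, 5, 6, 11, 10, 14, 15, 17, 12, 8]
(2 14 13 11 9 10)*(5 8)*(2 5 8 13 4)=[0, 1, 14, 3, 2, 13, 6, 7, 8, 10, 5, 9, 12, 11, 4]=(2 14 4)(5 13 11 9 10)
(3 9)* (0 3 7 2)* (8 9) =[3, 1, 0, 8, 4, 5, 6, 2, 9, 7] =(0 3 8 9 7 2)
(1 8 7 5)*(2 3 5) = (1 8 7 2 3 5) = [0, 8, 3, 5, 4, 1, 6, 2, 7]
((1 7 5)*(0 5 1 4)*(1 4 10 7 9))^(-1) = [4, 9, 2, 3, 7, 0, 6, 10, 8, 1, 5] = (0 4 7 10 5)(1 9)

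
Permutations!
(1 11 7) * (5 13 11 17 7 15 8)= (1 17 7)(5 13 11 15 8)= [0, 17, 2, 3, 4, 13, 6, 1, 5, 9, 10, 15, 12, 11, 14, 8, 16, 7]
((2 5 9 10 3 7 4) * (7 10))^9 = (2 4 7 9 5)(3 10) = [0, 1, 4, 10, 7, 2, 6, 9, 8, 5, 3]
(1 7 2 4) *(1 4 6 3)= (1 7 2 6 3)= [0, 7, 6, 1, 4, 5, 3, 2]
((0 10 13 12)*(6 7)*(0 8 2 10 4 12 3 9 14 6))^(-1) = [7, 1, 8, 13, 0, 5, 14, 6, 12, 3, 2, 11, 4, 10, 9] = (0 7 6 14 9 3 13 10 2 8 12 4)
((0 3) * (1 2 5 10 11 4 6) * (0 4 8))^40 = [0, 1, 2, 3, 4, 5, 6, 7, 8, 9, 10, 11] = (11)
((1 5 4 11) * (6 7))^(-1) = (1 11 4 5)(6 7) = [0, 11, 2, 3, 5, 1, 7, 6, 8, 9, 10, 4]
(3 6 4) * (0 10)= (0 10)(3 6 4)= [10, 1, 2, 6, 3, 5, 4, 7, 8, 9, 0]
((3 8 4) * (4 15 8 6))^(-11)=[0, 1, 2, 6, 3, 5, 4, 7, 15, 9, 10, 11, 12, 13, 14, 8]=(3 6 4)(8 15)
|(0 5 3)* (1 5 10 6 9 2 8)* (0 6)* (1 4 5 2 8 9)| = |(0 10)(1 2 9 8 4 5 3 6)| = 8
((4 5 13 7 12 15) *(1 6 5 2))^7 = (1 4 12 13 6 2 15 7 5) = [0, 4, 15, 3, 12, 1, 2, 5, 8, 9, 10, 11, 13, 6, 14, 7]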